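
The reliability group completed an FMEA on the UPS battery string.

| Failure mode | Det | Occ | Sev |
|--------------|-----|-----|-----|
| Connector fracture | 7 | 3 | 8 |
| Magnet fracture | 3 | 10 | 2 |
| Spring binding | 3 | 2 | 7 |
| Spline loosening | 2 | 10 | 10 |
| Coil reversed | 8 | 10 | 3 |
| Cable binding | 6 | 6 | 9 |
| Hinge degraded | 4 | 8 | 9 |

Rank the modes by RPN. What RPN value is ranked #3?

240

RPN = Severity × Occurrence × Detection:
  Connector fracture: 8 × 3 × 7 = 168
  Magnet fracture: 2 × 10 × 3 = 60
  Spring binding: 7 × 2 × 3 = 42
  Spline loosening: 10 × 10 × 2 = 200
  Coil reversed: 3 × 10 × 8 = 240
  Cable binding: 9 × 6 × 6 = 324
  Hinge degraded: 9 × 8 × 4 = 288
Sorted descending: 324, 288, 240, 200, 168, 60, 42.
The third-highest RPN is 240 (Coil reversed).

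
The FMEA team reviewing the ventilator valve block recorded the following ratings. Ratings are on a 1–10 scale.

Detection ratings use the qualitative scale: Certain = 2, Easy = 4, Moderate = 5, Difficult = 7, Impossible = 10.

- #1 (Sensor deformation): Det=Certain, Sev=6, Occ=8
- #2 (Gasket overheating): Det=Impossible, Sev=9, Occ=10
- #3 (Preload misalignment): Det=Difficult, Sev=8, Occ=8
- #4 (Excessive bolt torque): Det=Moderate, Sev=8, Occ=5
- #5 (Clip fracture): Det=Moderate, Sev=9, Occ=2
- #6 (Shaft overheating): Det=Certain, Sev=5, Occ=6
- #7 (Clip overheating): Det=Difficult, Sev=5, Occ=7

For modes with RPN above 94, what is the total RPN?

RPN = Severity × Occurrence × Detection:
  #1: 6 × 8 × 2 = 96
  #2: 9 × 10 × 10 = 900
  #3: 8 × 8 × 7 = 448
  #4: 8 × 5 × 5 = 200
  #5: 9 × 2 × 5 = 90
  #6: 5 × 6 × 2 = 60
  #7: 5 × 7 × 7 = 245
RPN > 94: #1 (96), #2 (900), #3 (448), #4 (200), #7 (245).
Sum: 96 + 900 + 448 + 200 + 245 = 1889.

1889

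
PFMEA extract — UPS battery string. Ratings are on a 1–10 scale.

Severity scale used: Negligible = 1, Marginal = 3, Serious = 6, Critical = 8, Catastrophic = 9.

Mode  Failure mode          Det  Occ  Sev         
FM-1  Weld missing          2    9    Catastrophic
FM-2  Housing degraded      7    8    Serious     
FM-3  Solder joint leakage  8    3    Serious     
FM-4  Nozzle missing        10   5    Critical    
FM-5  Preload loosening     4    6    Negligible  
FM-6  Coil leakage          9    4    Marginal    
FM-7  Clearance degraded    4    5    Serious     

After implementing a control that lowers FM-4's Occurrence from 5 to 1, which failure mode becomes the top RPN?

RPN = Severity × Occurrence × Detection:
  FM-1: 9 × 9 × 2 = 162
  FM-2: 6 × 8 × 7 = 336
  FM-3: 6 × 3 × 8 = 144
  FM-4: 8 × 5 × 10 = 400
  FM-5: 1 × 6 × 4 = 24
  FM-6: 3 × 4 × 9 = 108
  FM-7: 6 × 5 × 4 = 120
After action: FM-4 → 8 × 1 × 10 = 80.
Revised RPNs: FM-2=336, FM-1=162, FM-3=144, FM-7=120, FM-6=108, FM-4=80, FM-5=24.
Highest is now FM-2 (336).

FM-2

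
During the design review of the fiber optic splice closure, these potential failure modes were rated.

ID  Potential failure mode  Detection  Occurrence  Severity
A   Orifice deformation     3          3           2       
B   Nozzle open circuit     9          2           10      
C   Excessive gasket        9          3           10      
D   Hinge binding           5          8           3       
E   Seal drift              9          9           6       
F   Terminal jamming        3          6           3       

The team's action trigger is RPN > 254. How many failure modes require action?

2

RPN = Severity × Occurrence × Detection:
  A: 2 × 3 × 3 = 18
  B: 10 × 2 × 9 = 180
  C: 10 × 3 × 9 = 270
  D: 3 × 8 × 5 = 120
  E: 6 × 9 × 9 = 486
  F: 3 × 6 × 3 = 54
Modes with RPN > 254: C (270), E (486) → 2.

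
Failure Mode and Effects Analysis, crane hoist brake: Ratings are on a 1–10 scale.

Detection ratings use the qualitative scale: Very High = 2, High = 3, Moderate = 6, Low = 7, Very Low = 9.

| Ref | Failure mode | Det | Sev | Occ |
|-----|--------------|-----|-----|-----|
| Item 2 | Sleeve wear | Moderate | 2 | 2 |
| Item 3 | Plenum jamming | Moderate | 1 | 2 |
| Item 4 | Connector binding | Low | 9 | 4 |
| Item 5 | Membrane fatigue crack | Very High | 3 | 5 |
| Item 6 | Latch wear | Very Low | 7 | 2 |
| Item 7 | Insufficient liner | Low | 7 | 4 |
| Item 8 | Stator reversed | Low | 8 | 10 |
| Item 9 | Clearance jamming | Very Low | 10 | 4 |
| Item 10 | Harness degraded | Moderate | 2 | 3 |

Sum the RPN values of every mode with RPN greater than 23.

1584

RPN = Severity × Occurrence × Detection:
  Item 2: 2 × 2 × 6 = 24
  Item 3: 1 × 2 × 6 = 12
  Item 4: 9 × 4 × 7 = 252
  Item 5: 3 × 5 × 2 = 30
  Item 6: 7 × 2 × 9 = 126
  Item 7: 7 × 4 × 7 = 196
  Item 8: 8 × 10 × 7 = 560
  Item 9: 10 × 4 × 9 = 360
  Item 10: 2 × 3 × 6 = 36
RPN > 23: Item 2 (24), Item 4 (252), Item 5 (30), Item 6 (126), Item 7 (196), Item 8 (560), Item 9 (360), Item 10 (36).
Sum: 24 + 252 + 30 + 126 + 196 + 560 + 360 + 36 = 1584.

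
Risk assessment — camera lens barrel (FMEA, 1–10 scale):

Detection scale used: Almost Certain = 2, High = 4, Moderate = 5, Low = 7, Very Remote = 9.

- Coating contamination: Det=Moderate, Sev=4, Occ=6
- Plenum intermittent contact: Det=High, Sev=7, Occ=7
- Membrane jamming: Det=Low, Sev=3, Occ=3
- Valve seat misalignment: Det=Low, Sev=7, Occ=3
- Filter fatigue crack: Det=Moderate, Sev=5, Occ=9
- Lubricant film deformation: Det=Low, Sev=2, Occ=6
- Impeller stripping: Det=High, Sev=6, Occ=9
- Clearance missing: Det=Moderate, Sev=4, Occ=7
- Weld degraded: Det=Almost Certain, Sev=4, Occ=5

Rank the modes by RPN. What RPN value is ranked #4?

RPN = Severity × Occurrence × Detection:
  Coating contamination: 4 × 6 × 5 = 120
  Plenum intermittent contact: 7 × 7 × 4 = 196
  Membrane jamming: 3 × 3 × 7 = 63
  Valve seat misalignment: 7 × 3 × 7 = 147
  Filter fatigue crack: 5 × 9 × 5 = 225
  Lubricant film deformation: 2 × 6 × 7 = 84
  Impeller stripping: 6 × 9 × 4 = 216
  Clearance missing: 4 × 7 × 5 = 140
  Weld degraded: 4 × 5 × 2 = 40
Sorted descending: 225, 216, 196, 147, 140, 120, 84, 63, 40.
The fourth-highest RPN is 147 (Valve seat misalignment).

147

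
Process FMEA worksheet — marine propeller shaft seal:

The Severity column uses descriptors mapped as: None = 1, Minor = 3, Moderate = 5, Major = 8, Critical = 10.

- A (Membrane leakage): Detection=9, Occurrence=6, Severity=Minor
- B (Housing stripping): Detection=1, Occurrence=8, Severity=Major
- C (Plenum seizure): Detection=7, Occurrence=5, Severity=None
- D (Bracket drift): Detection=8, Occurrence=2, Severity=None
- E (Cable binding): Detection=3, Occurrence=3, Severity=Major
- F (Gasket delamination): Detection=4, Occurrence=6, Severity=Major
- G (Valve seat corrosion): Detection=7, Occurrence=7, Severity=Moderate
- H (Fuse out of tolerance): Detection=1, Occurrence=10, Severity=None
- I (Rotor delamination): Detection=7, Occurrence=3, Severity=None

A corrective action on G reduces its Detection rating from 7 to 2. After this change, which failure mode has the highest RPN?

RPN = Severity × Occurrence × Detection:
  A: 3 × 6 × 9 = 162
  B: 8 × 8 × 1 = 64
  C: 1 × 5 × 7 = 35
  D: 1 × 2 × 8 = 16
  E: 8 × 3 × 3 = 72
  F: 8 × 6 × 4 = 192
  G: 5 × 7 × 7 = 245
  H: 1 × 10 × 1 = 10
  I: 1 × 3 × 7 = 21
After action: G → 5 × 7 × 2 = 70.
Revised RPNs: F=192, A=162, E=72, G=70, B=64, C=35, I=21, D=16, H=10.
Highest is now F (192).

F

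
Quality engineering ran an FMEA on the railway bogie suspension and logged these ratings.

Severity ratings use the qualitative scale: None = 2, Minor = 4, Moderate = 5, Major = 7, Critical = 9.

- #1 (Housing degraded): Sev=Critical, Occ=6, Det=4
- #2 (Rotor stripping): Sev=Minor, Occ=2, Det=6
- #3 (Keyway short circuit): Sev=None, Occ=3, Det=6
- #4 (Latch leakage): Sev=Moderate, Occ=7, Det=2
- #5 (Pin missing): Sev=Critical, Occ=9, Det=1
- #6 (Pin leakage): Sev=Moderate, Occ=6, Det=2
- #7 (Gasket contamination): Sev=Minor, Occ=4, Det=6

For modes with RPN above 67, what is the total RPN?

463

RPN = Severity × Occurrence × Detection:
  #1: 9 × 6 × 4 = 216
  #2: 4 × 2 × 6 = 48
  #3: 2 × 3 × 6 = 36
  #4: 5 × 7 × 2 = 70
  #5: 9 × 9 × 1 = 81
  #6: 5 × 6 × 2 = 60
  #7: 4 × 4 × 6 = 96
RPN > 67: #1 (216), #4 (70), #5 (81), #7 (96).
Sum: 216 + 70 + 81 + 96 = 463.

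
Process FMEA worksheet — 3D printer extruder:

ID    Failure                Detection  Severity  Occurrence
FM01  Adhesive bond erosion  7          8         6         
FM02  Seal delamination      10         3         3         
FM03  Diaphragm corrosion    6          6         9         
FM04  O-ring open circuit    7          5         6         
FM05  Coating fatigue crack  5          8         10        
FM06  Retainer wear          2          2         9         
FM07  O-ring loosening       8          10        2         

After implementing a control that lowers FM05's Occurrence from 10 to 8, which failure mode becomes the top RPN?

RPN = Severity × Occurrence × Detection:
  FM01: 8 × 6 × 7 = 336
  FM02: 3 × 3 × 10 = 90
  FM03: 6 × 9 × 6 = 324
  FM04: 5 × 6 × 7 = 210
  FM05: 8 × 10 × 5 = 400
  FM06: 2 × 9 × 2 = 36
  FM07: 10 × 2 × 8 = 160
After action: FM05 → 8 × 8 × 5 = 320.
Revised RPNs: FM01=336, FM03=324, FM05=320, FM04=210, FM07=160, FM02=90, FM06=36.
Highest is now FM01 (336).

FM01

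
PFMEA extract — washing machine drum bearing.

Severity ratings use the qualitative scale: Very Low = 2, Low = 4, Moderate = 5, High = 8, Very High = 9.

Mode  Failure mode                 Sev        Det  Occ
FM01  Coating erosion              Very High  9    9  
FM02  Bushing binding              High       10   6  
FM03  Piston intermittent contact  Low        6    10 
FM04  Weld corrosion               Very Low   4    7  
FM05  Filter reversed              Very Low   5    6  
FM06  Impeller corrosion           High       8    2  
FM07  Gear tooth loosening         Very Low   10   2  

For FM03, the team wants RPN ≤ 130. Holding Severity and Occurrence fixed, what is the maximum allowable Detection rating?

3

FM03: S=4, O=10, D=6 → current RPN = 240.
Fixed product = 40. Need 40 × D ≤ 130, so D ≤ 130/40 = 3.25.
Maximum integer Detection rating = 3 (gives RPN 120; D=4 would give 160 > 130).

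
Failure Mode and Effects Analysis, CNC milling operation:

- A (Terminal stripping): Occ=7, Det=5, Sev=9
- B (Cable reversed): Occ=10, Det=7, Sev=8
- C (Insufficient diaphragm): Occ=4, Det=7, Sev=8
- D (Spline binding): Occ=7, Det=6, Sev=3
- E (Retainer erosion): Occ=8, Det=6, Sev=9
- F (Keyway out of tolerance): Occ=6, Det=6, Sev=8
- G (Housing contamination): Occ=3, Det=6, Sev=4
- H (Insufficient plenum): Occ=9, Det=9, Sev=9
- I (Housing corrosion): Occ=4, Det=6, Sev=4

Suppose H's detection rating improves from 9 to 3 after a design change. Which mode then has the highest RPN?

B

RPN = Severity × Occurrence × Detection:
  A: 9 × 7 × 5 = 315
  B: 8 × 10 × 7 = 560
  C: 8 × 4 × 7 = 224
  D: 3 × 7 × 6 = 126
  E: 9 × 8 × 6 = 432
  F: 8 × 6 × 6 = 288
  G: 4 × 3 × 6 = 72
  H: 9 × 9 × 9 = 729
  I: 4 × 4 × 6 = 96
After action: H → 9 × 9 × 3 = 243.
Revised RPNs: B=560, E=432, A=315, F=288, H=243, C=224, D=126, I=96, G=72.
Highest is now B (560).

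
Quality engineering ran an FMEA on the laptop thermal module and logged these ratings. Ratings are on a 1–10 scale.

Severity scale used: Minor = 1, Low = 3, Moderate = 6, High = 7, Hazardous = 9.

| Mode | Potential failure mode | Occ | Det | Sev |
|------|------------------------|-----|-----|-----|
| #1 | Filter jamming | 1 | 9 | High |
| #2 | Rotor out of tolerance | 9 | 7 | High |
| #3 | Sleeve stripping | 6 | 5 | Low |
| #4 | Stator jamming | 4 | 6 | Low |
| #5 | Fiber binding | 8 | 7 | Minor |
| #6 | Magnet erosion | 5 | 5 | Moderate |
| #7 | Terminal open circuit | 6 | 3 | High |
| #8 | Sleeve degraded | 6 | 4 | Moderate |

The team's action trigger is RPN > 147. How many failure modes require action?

2

RPN = Severity × Occurrence × Detection:
  #1: 7 × 1 × 9 = 63
  #2: 7 × 9 × 7 = 441
  #3: 3 × 6 × 5 = 90
  #4: 3 × 4 × 6 = 72
  #5: 1 × 8 × 7 = 56
  #6: 6 × 5 × 5 = 150
  #7: 7 × 6 × 3 = 126
  #8: 6 × 6 × 4 = 144
Modes with RPN > 147: #2 (441), #6 (150) → 2.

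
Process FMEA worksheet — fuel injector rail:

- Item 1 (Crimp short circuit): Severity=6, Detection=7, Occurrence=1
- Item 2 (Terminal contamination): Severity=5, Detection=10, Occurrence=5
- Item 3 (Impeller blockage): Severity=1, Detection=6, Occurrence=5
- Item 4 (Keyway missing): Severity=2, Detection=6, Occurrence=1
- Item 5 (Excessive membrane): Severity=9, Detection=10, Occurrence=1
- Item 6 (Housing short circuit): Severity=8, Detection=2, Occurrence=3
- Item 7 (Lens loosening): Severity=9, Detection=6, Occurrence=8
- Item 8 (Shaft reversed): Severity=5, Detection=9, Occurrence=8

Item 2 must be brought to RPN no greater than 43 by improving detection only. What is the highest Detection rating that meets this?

1

Item 2: S=5, O=5, D=10 → current RPN = 250.
Fixed product = 25. Need 25 × D ≤ 43, so D ≤ 43/25 = 1.72.
Maximum integer Detection rating = 1 (gives RPN 25; D=2 would give 50 > 43).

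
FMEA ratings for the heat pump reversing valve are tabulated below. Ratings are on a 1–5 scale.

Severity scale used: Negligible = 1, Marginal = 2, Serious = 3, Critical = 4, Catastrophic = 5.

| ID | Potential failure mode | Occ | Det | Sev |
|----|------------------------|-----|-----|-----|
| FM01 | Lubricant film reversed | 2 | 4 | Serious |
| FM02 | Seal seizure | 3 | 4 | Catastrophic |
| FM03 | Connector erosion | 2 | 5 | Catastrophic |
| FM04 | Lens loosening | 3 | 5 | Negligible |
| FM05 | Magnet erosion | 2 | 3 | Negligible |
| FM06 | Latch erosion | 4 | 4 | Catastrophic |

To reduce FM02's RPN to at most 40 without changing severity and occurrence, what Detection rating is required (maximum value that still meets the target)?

FM02: S=5, O=3, D=4 → current RPN = 60.
Fixed product = 15. Need 15 × D ≤ 40, so D ≤ 40/15 = 2.67.
Maximum integer Detection rating = 2 (gives RPN 30; D=3 would give 45 > 40).

2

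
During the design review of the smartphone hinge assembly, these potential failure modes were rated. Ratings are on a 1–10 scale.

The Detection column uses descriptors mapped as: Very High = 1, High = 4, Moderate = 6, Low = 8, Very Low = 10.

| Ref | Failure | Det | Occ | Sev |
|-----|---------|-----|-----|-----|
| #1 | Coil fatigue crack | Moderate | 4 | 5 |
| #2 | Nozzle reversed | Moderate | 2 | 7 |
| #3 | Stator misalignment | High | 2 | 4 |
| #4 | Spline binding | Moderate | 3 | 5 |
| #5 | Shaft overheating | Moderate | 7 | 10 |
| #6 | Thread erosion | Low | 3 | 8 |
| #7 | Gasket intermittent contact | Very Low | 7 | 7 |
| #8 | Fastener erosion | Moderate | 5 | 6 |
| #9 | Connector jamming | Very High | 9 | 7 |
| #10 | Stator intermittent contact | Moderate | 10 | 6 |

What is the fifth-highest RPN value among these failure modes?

RPN = Severity × Occurrence × Detection:
  #1: 5 × 4 × 6 = 120
  #2: 7 × 2 × 6 = 84
  #3: 4 × 2 × 4 = 32
  #4: 5 × 3 × 6 = 90
  #5: 10 × 7 × 6 = 420
  #6: 8 × 3 × 8 = 192
  #7: 7 × 7 × 10 = 490
  #8: 6 × 5 × 6 = 180
  #9: 7 × 9 × 1 = 63
  #10: 6 × 10 × 6 = 360
Sorted descending: 490, 420, 360, 192, 180, 120, 90, 84, 63, 32.
The fifth-highest RPN is 180 (#8).

180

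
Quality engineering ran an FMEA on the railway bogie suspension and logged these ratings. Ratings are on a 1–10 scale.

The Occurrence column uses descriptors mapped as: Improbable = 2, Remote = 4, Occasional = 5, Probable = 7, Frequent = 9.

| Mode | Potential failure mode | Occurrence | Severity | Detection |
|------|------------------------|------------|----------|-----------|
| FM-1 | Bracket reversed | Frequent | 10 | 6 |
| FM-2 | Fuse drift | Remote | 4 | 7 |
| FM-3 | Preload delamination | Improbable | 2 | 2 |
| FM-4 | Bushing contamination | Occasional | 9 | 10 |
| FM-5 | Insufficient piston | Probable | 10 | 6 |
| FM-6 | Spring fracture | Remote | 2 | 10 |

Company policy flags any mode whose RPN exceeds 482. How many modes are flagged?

RPN = Severity × Occurrence × Detection:
  FM-1: 10 × 9 × 6 = 540
  FM-2: 4 × 4 × 7 = 112
  FM-3: 2 × 2 × 2 = 8
  FM-4: 9 × 5 × 10 = 450
  FM-5: 10 × 7 × 6 = 420
  FM-6: 2 × 4 × 10 = 80
Modes with RPN > 482: FM-1 (540) → 1.

1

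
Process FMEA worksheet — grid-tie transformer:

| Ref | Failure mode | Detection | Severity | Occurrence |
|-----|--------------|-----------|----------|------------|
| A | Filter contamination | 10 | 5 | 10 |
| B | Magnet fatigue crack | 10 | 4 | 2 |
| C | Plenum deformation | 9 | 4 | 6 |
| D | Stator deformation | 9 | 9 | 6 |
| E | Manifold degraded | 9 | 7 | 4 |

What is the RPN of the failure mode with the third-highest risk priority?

RPN = Severity × Occurrence × Detection:
  A: 5 × 10 × 10 = 500
  B: 4 × 2 × 10 = 80
  C: 4 × 6 × 9 = 216
  D: 9 × 6 × 9 = 486
  E: 7 × 4 × 9 = 252
Sorted descending: 500, 486, 252, 216, 80.
The third-highest RPN is 252 (E).

252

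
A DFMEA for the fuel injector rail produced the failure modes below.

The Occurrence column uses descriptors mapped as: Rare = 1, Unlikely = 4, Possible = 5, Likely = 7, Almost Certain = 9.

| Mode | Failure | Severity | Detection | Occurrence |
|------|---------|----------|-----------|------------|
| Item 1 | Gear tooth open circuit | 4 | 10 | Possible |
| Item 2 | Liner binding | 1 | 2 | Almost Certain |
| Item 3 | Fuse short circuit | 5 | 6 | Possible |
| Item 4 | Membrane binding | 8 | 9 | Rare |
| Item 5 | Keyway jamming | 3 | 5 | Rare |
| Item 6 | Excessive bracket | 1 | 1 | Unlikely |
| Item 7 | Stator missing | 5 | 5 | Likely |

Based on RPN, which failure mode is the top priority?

RPN = Severity × Occurrence × Detection:
  Item 1: 4 × 5 × 10 = 200
  Item 2: 1 × 9 × 2 = 18
  Item 3: 5 × 5 × 6 = 150
  Item 4: 8 × 1 × 9 = 72
  Item 5: 3 × 1 × 5 = 15
  Item 6: 1 × 4 × 1 = 4
  Item 7: 5 × 7 × 5 = 175
Highest RPN is 200 → Item 1.

Item 1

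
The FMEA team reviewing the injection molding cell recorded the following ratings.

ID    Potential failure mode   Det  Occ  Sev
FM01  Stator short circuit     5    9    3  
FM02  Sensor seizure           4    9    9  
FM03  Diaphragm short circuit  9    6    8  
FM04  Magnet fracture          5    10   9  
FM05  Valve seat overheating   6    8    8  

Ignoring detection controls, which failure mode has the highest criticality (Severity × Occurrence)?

FM04

Criticality = Severity × Occurrence:
  FM01: 3 × 9 = 27
  FM02: 9 × 9 = 81
  FM03: 8 × 6 = 48
  FM04: 9 × 10 = 90
  FM05: 8 × 8 = 64
Highest criticality is 90 → FM04.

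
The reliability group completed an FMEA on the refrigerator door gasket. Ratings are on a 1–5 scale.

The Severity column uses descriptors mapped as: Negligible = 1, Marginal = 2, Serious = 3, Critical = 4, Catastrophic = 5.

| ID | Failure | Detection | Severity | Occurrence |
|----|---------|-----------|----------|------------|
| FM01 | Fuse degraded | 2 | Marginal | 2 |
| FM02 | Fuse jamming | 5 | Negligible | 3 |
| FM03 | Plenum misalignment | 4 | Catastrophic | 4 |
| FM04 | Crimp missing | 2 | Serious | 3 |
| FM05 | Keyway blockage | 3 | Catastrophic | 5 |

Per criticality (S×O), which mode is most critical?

Criticality = Severity × Occurrence:
  FM01: 2 × 2 = 4
  FM02: 1 × 3 = 3
  FM03: 5 × 4 = 20
  FM04: 3 × 3 = 9
  FM05: 5 × 5 = 25
Highest criticality is 25 → FM05.

FM05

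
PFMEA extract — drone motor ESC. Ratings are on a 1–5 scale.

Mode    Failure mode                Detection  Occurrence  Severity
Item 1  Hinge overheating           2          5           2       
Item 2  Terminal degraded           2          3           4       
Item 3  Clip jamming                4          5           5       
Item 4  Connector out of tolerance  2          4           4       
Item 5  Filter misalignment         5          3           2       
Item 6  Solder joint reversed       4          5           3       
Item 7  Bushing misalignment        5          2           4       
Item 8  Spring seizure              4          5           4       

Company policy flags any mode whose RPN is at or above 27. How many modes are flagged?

RPN = Severity × Occurrence × Detection:
  Item 1: 2 × 5 × 2 = 20
  Item 2: 4 × 3 × 2 = 24
  Item 3: 5 × 5 × 4 = 100
  Item 4: 4 × 4 × 2 = 32
  Item 5: 2 × 3 × 5 = 30
  Item 6: 3 × 5 × 4 = 60
  Item 7: 4 × 2 × 5 = 40
  Item 8: 4 × 5 × 4 = 80
Modes with RPN ≥ 27: Item 3 (100), Item 4 (32), Item 5 (30), Item 6 (60), Item 7 (40), Item 8 (80) → 6.

6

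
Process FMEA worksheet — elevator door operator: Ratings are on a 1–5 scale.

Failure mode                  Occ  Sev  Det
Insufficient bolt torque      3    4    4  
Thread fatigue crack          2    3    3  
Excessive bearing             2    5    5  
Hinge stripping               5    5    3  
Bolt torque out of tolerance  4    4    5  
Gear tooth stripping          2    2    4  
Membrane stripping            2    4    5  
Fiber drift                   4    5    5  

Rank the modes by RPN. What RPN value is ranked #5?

48

RPN = Severity × Occurrence × Detection:
  Insufficient bolt torque: 4 × 3 × 4 = 48
  Thread fatigue crack: 3 × 2 × 3 = 18
  Excessive bearing: 5 × 2 × 5 = 50
  Hinge stripping: 5 × 5 × 3 = 75
  Bolt torque out of tolerance: 4 × 4 × 5 = 80
  Gear tooth stripping: 2 × 2 × 4 = 16
  Membrane stripping: 4 × 2 × 5 = 40
  Fiber drift: 5 × 4 × 5 = 100
Sorted descending: 100, 80, 75, 50, 48, 40, 18, 16.
The fifth-highest RPN is 48 (Insufficient bolt torque).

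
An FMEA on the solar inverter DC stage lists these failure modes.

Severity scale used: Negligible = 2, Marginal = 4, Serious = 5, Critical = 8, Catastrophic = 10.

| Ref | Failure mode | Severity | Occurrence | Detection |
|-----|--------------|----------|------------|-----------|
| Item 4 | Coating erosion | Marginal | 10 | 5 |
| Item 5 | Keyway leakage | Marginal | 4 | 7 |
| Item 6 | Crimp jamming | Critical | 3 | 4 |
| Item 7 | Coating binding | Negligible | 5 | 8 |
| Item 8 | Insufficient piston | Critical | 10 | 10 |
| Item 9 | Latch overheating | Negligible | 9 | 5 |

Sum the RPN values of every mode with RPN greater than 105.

1112

RPN = Severity × Occurrence × Detection:
  Item 4: 4 × 10 × 5 = 200
  Item 5: 4 × 4 × 7 = 112
  Item 6: 8 × 3 × 4 = 96
  Item 7: 2 × 5 × 8 = 80
  Item 8: 8 × 10 × 10 = 800
  Item 9: 2 × 9 × 5 = 90
RPN > 105: Item 4 (200), Item 5 (112), Item 8 (800).
Sum: 200 + 112 + 800 = 1112.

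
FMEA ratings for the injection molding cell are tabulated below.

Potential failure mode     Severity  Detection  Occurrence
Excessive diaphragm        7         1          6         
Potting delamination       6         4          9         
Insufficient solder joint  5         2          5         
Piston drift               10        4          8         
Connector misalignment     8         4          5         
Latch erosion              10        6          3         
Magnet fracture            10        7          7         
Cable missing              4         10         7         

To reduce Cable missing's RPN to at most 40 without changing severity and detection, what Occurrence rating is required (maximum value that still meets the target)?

1

Cable missing: S=4, O=7, D=10 → current RPN = 280.
Fixed product = 40. Need 40 × O ≤ 40, so O ≤ 40/40 = 1.00.
Maximum integer Occurrence rating = 1 (gives RPN 40; O=2 would give 80 > 40).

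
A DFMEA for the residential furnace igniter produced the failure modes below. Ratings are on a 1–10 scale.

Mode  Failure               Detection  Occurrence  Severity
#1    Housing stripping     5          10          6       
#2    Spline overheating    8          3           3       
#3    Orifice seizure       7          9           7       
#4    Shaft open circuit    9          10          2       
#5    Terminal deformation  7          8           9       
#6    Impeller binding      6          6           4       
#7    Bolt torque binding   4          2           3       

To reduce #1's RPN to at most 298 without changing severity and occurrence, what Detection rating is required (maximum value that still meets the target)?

4

#1: S=6, O=10, D=5 → current RPN = 300.
Fixed product = 60. Need 60 × D ≤ 298, so D ≤ 298/60 = 4.97.
Maximum integer Detection rating = 4 (gives RPN 240; D=5 would give 300 > 298).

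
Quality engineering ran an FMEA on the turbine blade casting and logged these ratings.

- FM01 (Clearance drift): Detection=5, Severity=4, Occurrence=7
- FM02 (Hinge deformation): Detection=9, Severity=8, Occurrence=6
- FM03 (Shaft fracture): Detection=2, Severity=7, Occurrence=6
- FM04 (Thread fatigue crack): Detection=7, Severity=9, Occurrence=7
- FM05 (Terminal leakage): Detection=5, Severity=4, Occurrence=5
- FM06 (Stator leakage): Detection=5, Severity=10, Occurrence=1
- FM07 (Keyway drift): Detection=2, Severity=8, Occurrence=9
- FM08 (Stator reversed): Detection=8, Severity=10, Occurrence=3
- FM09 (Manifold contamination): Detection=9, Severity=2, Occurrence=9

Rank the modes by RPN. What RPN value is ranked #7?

RPN = Severity × Occurrence × Detection:
  FM01: 4 × 7 × 5 = 140
  FM02: 8 × 6 × 9 = 432
  FM03: 7 × 6 × 2 = 84
  FM04: 9 × 7 × 7 = 441
  FM05: 4 × 5 × 5 = 100
  FM06: 10 × 1 × 5 = 50
  FM07: 8 × 9 × 2 = 144
  FM08: 10 × 3 × 8 = 240
  FM09: 2 × 9 × 9 = 162
Sorted descending: 441, 432, 240, 162, 144, 140, 100, 84, 50.
The seventh-highest RPN is 100 (FM05).

100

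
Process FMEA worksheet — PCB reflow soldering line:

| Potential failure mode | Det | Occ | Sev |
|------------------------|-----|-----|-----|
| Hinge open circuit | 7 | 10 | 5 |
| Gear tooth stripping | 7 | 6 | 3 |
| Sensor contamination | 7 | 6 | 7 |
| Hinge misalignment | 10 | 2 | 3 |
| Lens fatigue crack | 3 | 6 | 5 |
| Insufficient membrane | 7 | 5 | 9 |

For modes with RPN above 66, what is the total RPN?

1175

RPN = Severity × Occurrence × Detection:
  Hinge open circuit: 5 × 10 × 7 = 350
  Gear tooth stripping: 3 × 6 × 7 = 126
  Sensor contamination: 7 × 6 × 7 = 294
  Hinge misalignment: 3 × 2 × 10 = 60
  Lens fatigue crack: 5 × 6 × 3 = 90
  Insufficient membrane: 9 × 5 × 7 = 315
RPN > 66: Hinge open circuit (350), Gear tooth stripping (126), Sensor contamination (294), Lens fatigue crack (90), Insufficient membrane (315).
Sum: 350 + 126 + 294 + 90 + 315 = 1175.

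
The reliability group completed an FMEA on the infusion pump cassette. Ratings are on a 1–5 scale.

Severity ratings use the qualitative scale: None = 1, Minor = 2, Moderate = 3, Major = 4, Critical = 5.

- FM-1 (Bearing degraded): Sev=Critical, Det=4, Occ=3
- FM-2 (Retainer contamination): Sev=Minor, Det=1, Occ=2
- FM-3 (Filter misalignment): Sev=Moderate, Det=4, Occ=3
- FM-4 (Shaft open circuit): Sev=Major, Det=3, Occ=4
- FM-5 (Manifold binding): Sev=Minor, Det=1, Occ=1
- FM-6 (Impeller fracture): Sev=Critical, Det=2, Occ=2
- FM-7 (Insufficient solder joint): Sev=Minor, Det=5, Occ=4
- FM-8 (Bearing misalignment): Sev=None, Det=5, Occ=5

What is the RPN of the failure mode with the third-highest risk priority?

RPN = Severity × Occurrence × Detection:
  FM-1: 5 × 3 × 4 = 60
  FM-2: 2 × 2 × 1 = 4
  FM-3: 3 × 3 × 4 = 36
  FM-4: 4 × 4 × 3 = 48
  FM-5: 2 × 1 × 1 = 2
  FM-6: 5 × 2 × 2 = 20
  FM-7: 2 × 4 × 5 = 40
  FM-8: 1 × 5 × 5 = 25
Sorted descending: 60, 48, 40, 36, 25, 20, 4, 2.
The third-highest RPN is 40 (FM-7).

40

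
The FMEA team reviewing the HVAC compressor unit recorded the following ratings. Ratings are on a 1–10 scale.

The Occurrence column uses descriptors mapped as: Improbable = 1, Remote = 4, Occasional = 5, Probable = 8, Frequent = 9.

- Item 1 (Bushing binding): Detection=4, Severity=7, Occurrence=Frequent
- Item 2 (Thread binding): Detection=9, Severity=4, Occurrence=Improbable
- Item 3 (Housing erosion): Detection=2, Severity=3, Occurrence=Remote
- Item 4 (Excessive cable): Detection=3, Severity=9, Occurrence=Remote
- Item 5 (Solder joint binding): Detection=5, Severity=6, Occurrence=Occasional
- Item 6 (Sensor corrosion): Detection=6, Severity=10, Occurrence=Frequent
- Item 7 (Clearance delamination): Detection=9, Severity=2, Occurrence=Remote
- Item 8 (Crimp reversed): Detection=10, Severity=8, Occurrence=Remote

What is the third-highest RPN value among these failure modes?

252

RPN = Severity × Occurrence × Detection:
  Item 1: 7 × 9 × 4 = 252
  Item 2: 4 × 1 × 9 = 36
  Item 3: 3 × 4 × 2 = 24
  Item 4: 9 × 4 × 3 = 108
  Item 5: 6 × 5 × 5 = 150
  Item 6: 10 × 9 × 6 = 540
  Item 7: 2 × 4 × 9 = 72
  Item 8: 8 × 4 × 10 = 320
Sorted descending: 540, 320, 252, 150, 108, 72, 36, 24.
The third-highest RPN is 252 (Item 1).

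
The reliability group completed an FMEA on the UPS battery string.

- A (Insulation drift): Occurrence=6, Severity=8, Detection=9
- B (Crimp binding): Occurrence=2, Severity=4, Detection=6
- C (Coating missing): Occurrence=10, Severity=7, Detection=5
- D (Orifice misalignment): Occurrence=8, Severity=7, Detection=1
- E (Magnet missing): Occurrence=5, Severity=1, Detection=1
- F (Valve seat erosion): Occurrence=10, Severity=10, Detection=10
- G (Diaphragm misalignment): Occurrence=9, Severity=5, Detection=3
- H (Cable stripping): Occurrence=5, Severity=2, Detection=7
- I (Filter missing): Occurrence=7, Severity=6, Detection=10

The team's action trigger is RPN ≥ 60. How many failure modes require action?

6

RPN = Severity × Occurrence × Detection:
  A: 8 × 6 × 9 = 432
  B: 4 × 2 × 6 = 48
  C: 7 × 10 × 5 = 350
  D: 7 × 8 × 1 = 56
  E: 1 × 5 × 1 = 5
  F: 10 × 10 × 10 = 1000
  G: 5 × 9 × 3 = 135
  H: 2 × 5 × 7 = 70
  I: 6 × 7 × 10 = 420
Modes with RPN ≥ 60: A (432), C (350), F (1000), G (135), H (70), I (420) → 6.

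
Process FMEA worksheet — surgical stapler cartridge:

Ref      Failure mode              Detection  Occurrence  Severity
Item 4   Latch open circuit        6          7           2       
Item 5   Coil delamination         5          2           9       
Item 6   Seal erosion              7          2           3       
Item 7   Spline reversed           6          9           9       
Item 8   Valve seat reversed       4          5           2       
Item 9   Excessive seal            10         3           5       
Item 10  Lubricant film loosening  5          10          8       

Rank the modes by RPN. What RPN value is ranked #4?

RPN = Severity × Occurrence × Detection:
  Item 4: 2 × 7 × 6 = 84
  Item 5: 9 × 2 × 5 = 90
  Item 6: 3 × 2 × 7 = 42
  Item 7: 9 × 9 × 6 = 486
  Item 8: 2 × 5 × 4 = 40
  Item 9: 5 × 3 × 10 = 150
  Item 10: 8 × 10 × 5 = 400
Sorted descending: 486, 400, 150, 90, 84, 42, 40.
The fourth-highest RPN is 90 (Item 5).

90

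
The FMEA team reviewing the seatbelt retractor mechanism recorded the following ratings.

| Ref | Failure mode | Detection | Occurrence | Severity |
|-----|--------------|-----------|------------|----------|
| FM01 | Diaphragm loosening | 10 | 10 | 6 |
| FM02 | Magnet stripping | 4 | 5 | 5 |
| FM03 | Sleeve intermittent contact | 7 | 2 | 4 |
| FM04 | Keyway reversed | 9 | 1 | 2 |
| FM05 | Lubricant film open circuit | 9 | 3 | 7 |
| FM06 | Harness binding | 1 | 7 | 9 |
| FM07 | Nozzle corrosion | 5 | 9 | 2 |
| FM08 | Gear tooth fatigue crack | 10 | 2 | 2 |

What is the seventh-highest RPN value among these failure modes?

RPN = Severity × Occurrence × Detection:
  FM01: 6 × 10 × 10 = 600
  FM02: 5 × 5 × 4 = 100
  FM03: 4 × 2 × 7 = 56
  FM04: 2 × 1 × 9 = 18
  FM05: 7 × 3 × 9 = 189
  FM06: 9 × 7 × 1 = 63
  FM07: 2 × 9 × 5 = 90
  FM08: 2 × 2 × 10 = 40
Sorted descending: 600, 189, 100, 90, 63, 56, 40, 18.
The seventh-highest RPN is 40 (FM08).

40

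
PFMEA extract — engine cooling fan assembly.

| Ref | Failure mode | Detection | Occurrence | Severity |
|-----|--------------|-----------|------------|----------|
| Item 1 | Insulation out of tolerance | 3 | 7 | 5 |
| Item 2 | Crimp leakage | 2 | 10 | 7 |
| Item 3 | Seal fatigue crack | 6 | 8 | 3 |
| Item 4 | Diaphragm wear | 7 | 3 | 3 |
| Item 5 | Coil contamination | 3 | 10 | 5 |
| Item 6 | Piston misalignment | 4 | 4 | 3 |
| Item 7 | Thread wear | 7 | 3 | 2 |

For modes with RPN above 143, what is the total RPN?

RPN = Severity × Occurrence × Detection:
  Item 1: 5 × 7 × 3 = 105
  Item 2: 7 × 10 × 2 = 140
  Item 3: 3 × 8 × 6 = 144
  Item 4: 3 × 3 × 7 = 63
  Item 5: 5 × 10 × 3 = 150
  Item 6: 3 × 4 × 4 = 48
  Item 7: 2 × 3 × 7 = 42
RPN > 143: Item 3 (144), Item 5 (150).
Sum: 144 + 150 = 294.

294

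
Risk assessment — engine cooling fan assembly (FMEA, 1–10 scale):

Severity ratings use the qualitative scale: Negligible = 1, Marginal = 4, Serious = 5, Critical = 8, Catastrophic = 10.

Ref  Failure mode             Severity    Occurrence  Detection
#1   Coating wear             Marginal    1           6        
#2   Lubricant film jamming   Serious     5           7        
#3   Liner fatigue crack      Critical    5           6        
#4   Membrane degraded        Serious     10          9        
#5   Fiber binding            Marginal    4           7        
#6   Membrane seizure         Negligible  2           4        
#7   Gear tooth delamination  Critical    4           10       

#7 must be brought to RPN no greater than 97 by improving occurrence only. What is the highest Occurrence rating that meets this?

1

#7: S=8, O=4, D=10 → current RPN = 320.
Fixed product = 80. Need 80 × O ≤ 97, so O ≤ 97/80 = 1.21.
Maximum integer Occurrence rating = 1 (gives RPN 80; O=2 would give 160 > 97).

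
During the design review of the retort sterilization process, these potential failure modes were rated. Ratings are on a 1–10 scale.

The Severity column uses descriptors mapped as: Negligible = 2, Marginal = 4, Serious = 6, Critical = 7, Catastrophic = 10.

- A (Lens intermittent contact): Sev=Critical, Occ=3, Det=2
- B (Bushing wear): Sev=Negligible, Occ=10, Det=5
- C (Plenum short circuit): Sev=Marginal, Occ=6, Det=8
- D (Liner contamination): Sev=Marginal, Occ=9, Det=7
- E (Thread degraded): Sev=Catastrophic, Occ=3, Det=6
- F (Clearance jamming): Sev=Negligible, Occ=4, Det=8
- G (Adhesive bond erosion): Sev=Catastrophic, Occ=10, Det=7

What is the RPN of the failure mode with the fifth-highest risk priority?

RPN = Severity × Occurrence × Detection:
  A: 7 × 3 × 2 = 42
  B: 2 × 10 × 5 = 100
  C: 4 × 6 × 8 = 192
  D: 4 × 9 × 7 = 252
  E: 10 × 3 × 6 = 180
  F: 2 × 4 × 8 = 64
  G: 10 × 10 × 7 = 700
Sorted descending: 700, 252, 192, 180, 100, 64, 42.
The fifth-highest RPN is 100 (B).

100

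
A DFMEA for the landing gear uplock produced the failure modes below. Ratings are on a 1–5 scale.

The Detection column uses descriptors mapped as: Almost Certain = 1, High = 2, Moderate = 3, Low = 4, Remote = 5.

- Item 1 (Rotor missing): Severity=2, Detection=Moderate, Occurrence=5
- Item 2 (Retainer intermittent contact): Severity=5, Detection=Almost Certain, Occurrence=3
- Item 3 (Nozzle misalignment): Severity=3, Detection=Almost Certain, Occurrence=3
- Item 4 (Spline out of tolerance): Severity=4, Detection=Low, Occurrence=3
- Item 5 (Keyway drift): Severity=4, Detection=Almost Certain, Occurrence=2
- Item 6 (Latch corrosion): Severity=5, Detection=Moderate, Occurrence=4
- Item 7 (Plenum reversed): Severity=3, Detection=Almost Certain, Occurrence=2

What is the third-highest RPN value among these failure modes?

RPN = Severity × Occurrence × Detection:
  Item 1: 2 × 5 × 3 = 30
  Item 2: 5 × 3 × 1 = 15
  Item 3: 3 × 3 × 1 = 9
  Item 4: 4 × 3 × 4 = 48
  Item 5: 4 × 2 × 1 = 8
  Item 6: 5 × 4 × 3 = 60
  Item 7: 3 × 2 × 1 = 6
Sorted descending: 60, 48, 30, 15, 9, 8, 6.
The third-highest RPN is 30 (Item 1).

30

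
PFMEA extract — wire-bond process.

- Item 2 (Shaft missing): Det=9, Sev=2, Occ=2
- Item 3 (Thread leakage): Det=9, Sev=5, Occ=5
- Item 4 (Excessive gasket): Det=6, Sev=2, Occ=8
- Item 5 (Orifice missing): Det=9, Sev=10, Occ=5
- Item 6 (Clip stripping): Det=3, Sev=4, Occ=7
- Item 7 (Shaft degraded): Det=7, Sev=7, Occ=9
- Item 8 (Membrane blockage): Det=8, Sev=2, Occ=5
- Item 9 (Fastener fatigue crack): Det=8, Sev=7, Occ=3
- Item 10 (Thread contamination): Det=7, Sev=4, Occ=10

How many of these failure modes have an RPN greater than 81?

7

RPN = Severity × Occurrence × Detection:
  Item 2: 2 × 2 × 9 = 36
  Item 3: 5 × 5 × 9 = 225
  Item 4: 2 × 8 × 6 = 96
  Item 5: 10 × 5 × 9 = 450
  Item 6: 4 × 7 × 3 = 84
  Item 7: 7 × 9 × 7 = 441
  Item 8: 2 × 5 × 8 = 80
  Item 9: 7 × 3 × 8 = 168
  Item 10: 4 × 10 × 7 = 280
Modes with RPN > 81: Item 3 (225), Item 4 (96), Item 5 (450), Item 6 (84), Item 7 (441), Item 9 (168), Item 10 (280) → 7.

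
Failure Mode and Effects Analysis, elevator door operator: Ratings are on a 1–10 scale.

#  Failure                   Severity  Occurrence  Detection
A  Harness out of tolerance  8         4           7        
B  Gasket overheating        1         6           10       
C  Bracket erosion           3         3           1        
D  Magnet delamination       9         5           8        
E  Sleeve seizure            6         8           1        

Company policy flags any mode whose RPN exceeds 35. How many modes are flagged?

4

RPN = Severity × Occurrence × Detection:
  A: 8 × 4 × 7 = 224
  B: 1 × 6 × 10 = 60
  C: 3 × 3 × 1 = 9
  D: 9 × 5 × 8 = 360
  E: 6 × 8 × 1 = 48
Modes with RPN > 35: A (224), B (60), D (360), E (48) → 4.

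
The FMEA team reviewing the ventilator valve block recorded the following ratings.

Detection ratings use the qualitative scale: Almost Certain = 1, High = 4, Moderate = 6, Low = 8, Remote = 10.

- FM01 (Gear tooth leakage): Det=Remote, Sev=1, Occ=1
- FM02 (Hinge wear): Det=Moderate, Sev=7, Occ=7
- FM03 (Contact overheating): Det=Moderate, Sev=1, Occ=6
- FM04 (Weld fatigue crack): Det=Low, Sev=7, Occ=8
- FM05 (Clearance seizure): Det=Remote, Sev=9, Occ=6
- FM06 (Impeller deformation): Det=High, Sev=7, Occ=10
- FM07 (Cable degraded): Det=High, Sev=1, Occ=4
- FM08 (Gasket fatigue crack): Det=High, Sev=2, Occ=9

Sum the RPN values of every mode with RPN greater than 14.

RPN = Severity × Occurrence × Detection:
  FM01: 1 × 1 × 10 = 10
  FM02: 7 × 7 × 6 = 294
  FM03: 1 × 6 × 6 = 36
  FM04: 7 × 8 × 8 = 448
  FM05: 9 × 6 × 10 = 540
  FM06: 7 × 10 × 4 = 280
  FM07: 1 × 4 × 4 = 16
  FM08: 2 × 9 × 4 = 72
RPN > 14: FM02 (294), FM03 (36), FM04 (448), FM05 (540), FM06 (280), FM07 (16), FM08 (72).
Sum: 294 + 36 + 448 + 540 + 280 + 16 + 72 = 1686.

1686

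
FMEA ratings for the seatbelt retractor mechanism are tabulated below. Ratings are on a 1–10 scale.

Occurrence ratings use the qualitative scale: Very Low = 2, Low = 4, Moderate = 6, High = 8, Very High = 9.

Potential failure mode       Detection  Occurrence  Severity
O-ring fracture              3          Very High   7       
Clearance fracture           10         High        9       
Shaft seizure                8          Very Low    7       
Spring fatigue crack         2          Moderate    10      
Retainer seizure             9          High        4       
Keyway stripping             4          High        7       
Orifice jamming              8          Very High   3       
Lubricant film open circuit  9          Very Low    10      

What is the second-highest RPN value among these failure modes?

288

RPN = Severity × Occurrence × Detection:
  O-ring fracture: 7 × 9 × 3 = 189
  Clearance fracture: 9 × 8 × 10 = 720
  Shaft seizure: 7 × 2 × 8 = 112
  Spring fatigue crack: 10 × 6 × 2 = 120
  Retainer seizure: 4 × 8 × 9 = 288
  Keyway stripping: 7 × 8 × 4 = 224
  Orifice jamming: 3 × 9 × 8 = 216
  Lubricant film open circuit: 10 × 2 × 9 = 180
Sorted descending: 720, 288, 224, 216, 189, 180, 120, 112.
The second-highest RPN is 288 (Retainer seizure).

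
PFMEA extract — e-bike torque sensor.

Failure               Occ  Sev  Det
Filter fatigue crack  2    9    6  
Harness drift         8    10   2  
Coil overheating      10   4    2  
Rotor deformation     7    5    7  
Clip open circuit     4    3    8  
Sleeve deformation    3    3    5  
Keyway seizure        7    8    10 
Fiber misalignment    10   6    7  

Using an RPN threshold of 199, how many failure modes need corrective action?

3

RPN = Severity × Occurrence × Detection:
  Filter fatigue crack: 9 × 2 × 6 = 108
  Harness drift: 10 × 8 × 2 = 160
  Coil overheating: 4 × 10 × 2 = 80
  Rotor deformation: 5 × 7 × 7 = 245
  Clip open circuit: 3 × 4 × 8 = 96
  Sleeve deformation: 3 × 3 × 5 = 45
  Keyway seizure: 8 × 7 × 10 = 560
  Fiber misalignment: 6 × 10 × 7 = 420
Modes with RPN ≥ 199: Rotor deformation (245), Keyway seizure (560), Fiber misalignment (420) → 3.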